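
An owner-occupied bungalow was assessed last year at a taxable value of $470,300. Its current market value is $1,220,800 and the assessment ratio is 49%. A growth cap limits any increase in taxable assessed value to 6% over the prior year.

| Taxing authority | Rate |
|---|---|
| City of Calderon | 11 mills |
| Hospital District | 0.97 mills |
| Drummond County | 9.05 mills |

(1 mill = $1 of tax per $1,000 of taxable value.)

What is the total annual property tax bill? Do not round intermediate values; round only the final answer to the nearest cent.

$10,478.85

Uncapped assessed value = $1,220,800 × 0.49 = $598,192
Cap limit = $470,300 × 1.06 = $498,518
Taxable assessed value = min($598,192, $498,518) = $498,518 (cap binds)
City of Calderon: $498,518 × 0.011 = $5,483.698
Hospital District: $498,518 × 0.00097 = $483.56246
Drummond County: $498,518 × 0.00905 = $4,511.5879
Total = $10,478.84836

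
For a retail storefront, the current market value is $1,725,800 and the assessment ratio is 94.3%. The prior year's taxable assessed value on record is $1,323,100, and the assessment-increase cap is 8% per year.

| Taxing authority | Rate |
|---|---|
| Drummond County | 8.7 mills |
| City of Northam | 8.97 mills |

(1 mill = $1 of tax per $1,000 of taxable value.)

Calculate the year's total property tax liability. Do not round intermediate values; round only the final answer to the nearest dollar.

Uncapped assessed value = $1,725,800 × 0.943 = $1,627,429.4
Cap limit = $1,323,100 × 1.08 = $1,428,948
Taxable assessed value = min($1,627,429.4, $1,428,948) = $1,428,948 (cap binds)
Drummond County: $1,428,948 × 0.0087 = $12,431.8476
City of Northam: $1,428,948 × 0.00897 = $12,817.66356
Total = $25,249.51116

$25,250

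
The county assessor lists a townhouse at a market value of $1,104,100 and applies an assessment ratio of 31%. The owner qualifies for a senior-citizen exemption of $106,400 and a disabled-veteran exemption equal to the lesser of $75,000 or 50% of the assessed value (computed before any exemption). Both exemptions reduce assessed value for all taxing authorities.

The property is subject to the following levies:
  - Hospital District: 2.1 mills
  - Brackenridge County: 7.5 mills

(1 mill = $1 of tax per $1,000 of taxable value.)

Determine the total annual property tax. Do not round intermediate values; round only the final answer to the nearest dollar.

$1,544

Assessed value = $1,104,100 × 0.31 = $342,271
Disabled-veteran exemption = min($75,000, 50% × $342,271) = min($75,000, $171,135.5) = $75,000 (dollar cap binds)
Taxable value = $342,271 − $106,400 − $75,000 = $160,871
Hospital District: $160,871 × 0.0021 = $337.8291
Brackenridge County: $160,871 × 0.0075 = $1,206.5325
Total = $1,544.3616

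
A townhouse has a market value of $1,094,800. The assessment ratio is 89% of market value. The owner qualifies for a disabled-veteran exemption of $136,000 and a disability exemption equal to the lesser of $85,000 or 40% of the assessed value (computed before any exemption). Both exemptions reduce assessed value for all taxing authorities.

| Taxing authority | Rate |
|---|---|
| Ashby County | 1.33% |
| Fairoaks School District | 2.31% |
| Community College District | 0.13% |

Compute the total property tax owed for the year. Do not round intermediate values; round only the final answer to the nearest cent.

$28,402.12

Assessed value = $1,094,800 × 0.89 = $974,372
Disability exemption = min($85,000, 40% × $974,372) = min($85,000, $389,748.8) = $85,000 (dollar cap binds)
Taxable value = $974,372 − $136,000 − $85,000 = $753,372
Ashby County: $753,372 × 0.0133 = $10,019.8476
Fairoaks School District: $753,372 × 0.0231 = $17,402.8932
Community College District: $753,372 × 0.0013 = $979.3836
Total = $28,402.1244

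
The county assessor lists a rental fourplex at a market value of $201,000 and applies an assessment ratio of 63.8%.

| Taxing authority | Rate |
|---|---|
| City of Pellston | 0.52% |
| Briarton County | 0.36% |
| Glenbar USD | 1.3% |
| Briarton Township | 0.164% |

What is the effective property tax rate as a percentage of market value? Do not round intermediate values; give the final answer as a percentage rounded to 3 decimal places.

1.495%

Assessed value = $201,000 × 0.638 = $128,238
City of Pellston: $128,238 × 0.0052 = $666.8376
Briarton County: $128,238 × 0.0036 = $461.6568
Glenbar USD: $128,238 × 0.013 = $1,667.094
Briarton Township: $128,238 × 0.00164 = $210.31032
Total tax = $3,005.89872
Effective rate = $3,005.89872 ÷ $201,000 = 1.495% of market value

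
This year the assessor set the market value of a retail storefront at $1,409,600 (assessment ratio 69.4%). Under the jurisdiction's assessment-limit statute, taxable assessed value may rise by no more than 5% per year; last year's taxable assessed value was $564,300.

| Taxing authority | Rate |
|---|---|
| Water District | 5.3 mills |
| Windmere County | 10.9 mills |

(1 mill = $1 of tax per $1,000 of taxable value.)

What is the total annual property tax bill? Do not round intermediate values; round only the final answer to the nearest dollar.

$9,599

Uncapped assessed value = $1,409,600 × 0.694 = $978,262.4
Cap limit = $564,300 × 1.05 = $592,515
Taxable assessed value = min($978,262.4, $592,515) = $592,515 (cap binds)
Water District: $592,515 × 0.0053 = $3,140.3295
Windmere County: $592,515 × 0.0109 = $6,458.4135
Total = $9,598.743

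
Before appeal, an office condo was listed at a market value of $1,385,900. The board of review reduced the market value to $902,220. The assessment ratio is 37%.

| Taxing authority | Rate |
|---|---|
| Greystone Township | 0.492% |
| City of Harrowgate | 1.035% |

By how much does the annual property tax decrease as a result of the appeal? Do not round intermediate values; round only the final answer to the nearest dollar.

Old assessed value = $1,385,900 × 0.37 = $512,783
New assessed value = $902,220 × 0.37 = $333,821.4
Combined rate = 0.00492 + 0.01035 = 0.01527
Old tax = $512,783 × 0.01527 = $7,830.19641
New tax = $333,821.4 × 0.01527 = $5,097.452778
Reduction = $7,830.19641 − $5,097.452778 = $2,732.743632

$2,733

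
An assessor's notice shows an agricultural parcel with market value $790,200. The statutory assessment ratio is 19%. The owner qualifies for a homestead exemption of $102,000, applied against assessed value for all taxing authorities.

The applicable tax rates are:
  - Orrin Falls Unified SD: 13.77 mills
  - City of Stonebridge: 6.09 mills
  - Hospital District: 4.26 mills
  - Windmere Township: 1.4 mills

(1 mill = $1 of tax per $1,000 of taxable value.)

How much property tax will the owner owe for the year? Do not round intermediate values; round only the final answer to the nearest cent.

Assessed value = $790,200 × 0.19 = $150,138
Taxable value = $150,138 − $102,000 = $48,138
Orrin Falls Unified SD: $48,138 × 0.01377 = $662.86026
City of Stonebridge: $48,138 × 0.00609 = $293.16042
Hospital District: $48,138 × 0.00426 = $205.06788
Windmere Township: $48,138 × 0.0014 = $67.3932
Total = $662.86026 + $293.16042 + $205.06788 + $67.3932 = $1,228.48176

$1,228.48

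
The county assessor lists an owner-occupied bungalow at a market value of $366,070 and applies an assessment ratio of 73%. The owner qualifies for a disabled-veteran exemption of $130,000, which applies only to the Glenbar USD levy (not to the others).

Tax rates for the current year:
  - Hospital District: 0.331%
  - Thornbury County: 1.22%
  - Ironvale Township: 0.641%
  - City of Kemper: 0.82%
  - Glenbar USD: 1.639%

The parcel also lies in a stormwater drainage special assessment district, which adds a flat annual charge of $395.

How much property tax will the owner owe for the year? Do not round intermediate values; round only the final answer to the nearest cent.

$10,693.22

Assessed value = $366,070 × 0.73 = $267,231.1
Hospital District: $267,231.1 × 0.00331 = $884.534941
Thornbury County: $267,231.1 × 0.0122 = $3,260.21942
Ironvale Township: $267,231.1 × 0.00641 = $1,712.951351
City of Kemper: $267,231.1 × 0.0082 = $2,191.29502
Glenbar USD: ($267,231.1 − $130,000) × 0.01639 = $137,231.1 × 0.01639 = $2,249.217729
Levies subtotal = $10,298.218461
Total = $10,298.218461 + $395 = $10,693.218461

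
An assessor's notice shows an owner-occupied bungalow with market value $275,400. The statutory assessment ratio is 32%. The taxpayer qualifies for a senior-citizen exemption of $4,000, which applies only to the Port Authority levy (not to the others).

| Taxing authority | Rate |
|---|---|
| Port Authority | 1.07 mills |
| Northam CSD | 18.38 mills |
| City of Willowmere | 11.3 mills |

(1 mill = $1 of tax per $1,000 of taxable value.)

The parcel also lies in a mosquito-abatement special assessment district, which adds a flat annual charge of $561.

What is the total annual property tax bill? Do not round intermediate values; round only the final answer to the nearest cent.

Assessed value = $275,400 × 0.32 = $88,128
Port Authority: ($88,128 − $4,000) × 0.00107 = $84,128 × 0.00107 = $90.01696
Northam CSD: $88,128 × 0.01838 = $1,619.79264
City of Willowmere: $88,128 × 0.0113 = $995.8464
Levies subtotal = $2,705.656
Total = $2,705.656 + $561 = $3,266.656

$3,266.66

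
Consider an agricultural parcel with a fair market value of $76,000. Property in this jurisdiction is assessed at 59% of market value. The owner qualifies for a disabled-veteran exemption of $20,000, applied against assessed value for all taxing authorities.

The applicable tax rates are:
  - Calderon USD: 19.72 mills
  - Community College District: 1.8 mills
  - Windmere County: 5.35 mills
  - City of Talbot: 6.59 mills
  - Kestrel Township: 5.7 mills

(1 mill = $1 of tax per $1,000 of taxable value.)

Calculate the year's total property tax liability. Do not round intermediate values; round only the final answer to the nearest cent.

$972.73

Assessed value = $76,000 × 0.59 = $44,840
Taxable value = $44,840 − $20,000 = $24,840
Calderon USD: $24,840 × 0.01972 = $489.8448
Community College District: $24,840 × 0.0018 = $44.712
Windmere County: $24,840 × 0.00535 = $132.894
City of Talbot: $24,840 × 0.00659 = $163.6956
Kestrel Township: $24,840 × 0.0057 = $141.588
Total = $489.8448 + $44.712 + $132.894 + $163.6956 + $141.588 = $972.7344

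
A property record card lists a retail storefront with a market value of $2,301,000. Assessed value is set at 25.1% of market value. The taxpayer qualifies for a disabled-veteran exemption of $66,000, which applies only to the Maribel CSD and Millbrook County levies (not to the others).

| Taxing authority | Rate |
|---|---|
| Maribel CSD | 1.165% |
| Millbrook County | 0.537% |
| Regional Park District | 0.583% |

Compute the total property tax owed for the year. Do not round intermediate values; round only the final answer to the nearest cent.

$12,073.72

Assessed value = $2,301,000 × 0.251 = $577,551
Maribel CSD: ($577,551 − $66,000) × 0.01165 = $511,551 × 0.01165 = $5,959.56915
Millbrook County: ($577,551 − $66,000) × 0.00537 = $511,551 × 0.00537 = $2,747.02887
Regional Park District: $577,551 × 0.00583 = $3,367.12233
Total = $12,073.72035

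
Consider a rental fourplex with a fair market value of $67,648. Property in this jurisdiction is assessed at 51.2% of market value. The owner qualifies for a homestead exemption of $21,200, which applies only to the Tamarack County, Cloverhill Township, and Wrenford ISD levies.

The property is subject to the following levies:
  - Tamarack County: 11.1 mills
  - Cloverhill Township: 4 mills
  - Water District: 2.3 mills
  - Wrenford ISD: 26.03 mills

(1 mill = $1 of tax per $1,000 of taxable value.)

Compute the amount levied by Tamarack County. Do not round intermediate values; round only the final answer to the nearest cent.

$149.14

Assessed value = $67,648 × 0.512 = $34,635.776
Tamarack County taxable value = $34,635.776 − $21,200 = $13,435.776
Tamarack County levy = $13,435.776 × 0.0111 = $149.1371136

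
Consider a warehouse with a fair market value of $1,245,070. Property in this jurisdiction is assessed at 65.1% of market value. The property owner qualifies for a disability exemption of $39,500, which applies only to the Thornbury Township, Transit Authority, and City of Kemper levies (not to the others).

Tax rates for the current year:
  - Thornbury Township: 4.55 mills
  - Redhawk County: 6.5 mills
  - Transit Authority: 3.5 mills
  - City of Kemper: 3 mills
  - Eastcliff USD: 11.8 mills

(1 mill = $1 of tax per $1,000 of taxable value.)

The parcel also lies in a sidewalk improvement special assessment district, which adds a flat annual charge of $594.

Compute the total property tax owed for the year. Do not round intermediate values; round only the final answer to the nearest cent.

$23,946.89

Assessed value = $1,245,070 × 0.651 = $810,540.57
Thornbury Township: ($810,540.57 − $39,500) × 0.00455 = $771,040.57 × 0.00455 = $3,508.2345935
Redhawk County: $810,540.57 × 0.0065 = $5,268.513705
Transit Authority: ($810,540.57 − $39,500) × 0.0035 = $771,040.57 × 0.0035 = $2,698.641995
City of Kemper: ($810,540.57 − $39,500) × 0.003 = $771,040.57 × 0.003 = $2,313.12171
Eastcliff USD: $810,540.57 × 0.0118 = $9,564.378726
Levies subtotal = $23,352.8907295
Total = $23,352.8907295 + $594 = $23,946.8907295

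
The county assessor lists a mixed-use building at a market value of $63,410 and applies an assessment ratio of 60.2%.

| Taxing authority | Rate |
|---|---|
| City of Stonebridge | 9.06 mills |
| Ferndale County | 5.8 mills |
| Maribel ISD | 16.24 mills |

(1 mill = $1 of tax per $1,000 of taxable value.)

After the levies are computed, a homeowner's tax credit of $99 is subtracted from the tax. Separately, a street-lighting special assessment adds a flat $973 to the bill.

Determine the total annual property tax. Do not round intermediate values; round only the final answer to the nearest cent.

$2,061.17

Assessed value = $63,410 × 0.602 = $38,172.82
City of Stonebridge: $38,172.82 × 0.00906 = $345.8457492
Ferndale County: $38,172.82 × 0.0058 = $221.402356
Maribel ISD: $38,172.82 × 0.01624 = $619.9265968
Levies subtotal = $1,187.174702
After credit = $1,187.174702 − $99 = $1,088.174702
Total = $1,088.174702 + $973 = $2,061.174702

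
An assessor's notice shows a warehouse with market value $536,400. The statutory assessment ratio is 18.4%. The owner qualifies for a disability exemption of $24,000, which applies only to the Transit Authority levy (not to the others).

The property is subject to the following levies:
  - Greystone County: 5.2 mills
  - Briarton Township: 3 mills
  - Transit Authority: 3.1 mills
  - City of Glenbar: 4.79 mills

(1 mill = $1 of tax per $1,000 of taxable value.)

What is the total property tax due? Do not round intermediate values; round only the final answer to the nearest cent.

Assessed value = $536,400 × 0.184 = $98,697.6
Greystone County: $98,697.6 × 0.0052 = $513.22752
Briarton Township: $98,697.6 × 0.003 = $296.0928
Transit Authority: ($98,697.6 − $24,000) × 0.0031 = $74,697.6 × 0.0031 = $231.56256
City of Glenbar: $98,697.6 × 0.00479 = $472.761504
Total = $1,513.644384

$1,513.64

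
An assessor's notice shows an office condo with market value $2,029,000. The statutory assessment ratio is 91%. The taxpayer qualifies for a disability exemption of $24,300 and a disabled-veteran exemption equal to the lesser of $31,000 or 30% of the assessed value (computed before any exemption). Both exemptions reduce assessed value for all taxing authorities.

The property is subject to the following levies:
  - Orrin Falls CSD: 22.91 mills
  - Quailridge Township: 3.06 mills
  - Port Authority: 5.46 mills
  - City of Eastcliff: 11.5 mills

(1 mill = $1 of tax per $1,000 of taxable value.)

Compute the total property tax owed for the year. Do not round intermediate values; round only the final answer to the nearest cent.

$76,891.49

Assessed value = $2,029,000 × 0.91 = $1,846,390
Disabled-veteran exemption = min($31,000, 30% × $1,846,390) = min($31,000, $553,917) = $31,000 (dollar cap binds)
Taxable value = $1,846,390 − $24,300 − $31,000 = $1,791,090
Orrin Falls CSD: $1,791,090 × 0.02291 = $41,033.8719
Quailridge Township: $1,791,090 × 0.00306 = $5,480.7354
Port Authority: $1,791,090 × 0.00546 = $9,779.3514
City of Eastcliff: $1,791,090 × 0.0115 = $20,597.535
Total = $76,891.4937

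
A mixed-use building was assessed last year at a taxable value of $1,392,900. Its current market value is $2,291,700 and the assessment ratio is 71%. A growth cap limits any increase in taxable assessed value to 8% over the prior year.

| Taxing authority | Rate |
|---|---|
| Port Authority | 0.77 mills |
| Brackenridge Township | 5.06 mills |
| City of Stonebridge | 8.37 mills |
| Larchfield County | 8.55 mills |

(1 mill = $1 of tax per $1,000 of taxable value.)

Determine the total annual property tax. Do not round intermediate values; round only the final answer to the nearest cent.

Uncapped assessed value = $2,291,700 × 0.71 = $1,627,107
Cap limit = $1,392,900 × 1.08 = $1,504,332
Taxable assessed value = min($1,627,107, $1,504,332) = $1,504,332 (cap binds)
Port Authority: $1,504,332 × 0.00077 = $1,158.33564
Brackenridge Township: $1,504,332 × 0.00506 = $7,611.91992
City of Stonebridge: $1,504,332 × 0.00837 = $12,591.25884
Larchfield County: $1,504,332 × 0.00855 = $12,862.0386
Total = $34,223.553

$34,223.55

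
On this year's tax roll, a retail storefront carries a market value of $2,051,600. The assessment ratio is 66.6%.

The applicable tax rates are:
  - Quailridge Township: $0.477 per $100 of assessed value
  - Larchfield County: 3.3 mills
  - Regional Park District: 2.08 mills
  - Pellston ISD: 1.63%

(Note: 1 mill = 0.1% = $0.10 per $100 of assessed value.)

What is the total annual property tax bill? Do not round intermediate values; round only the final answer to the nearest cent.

Assessed value = $2,051,600 × 0.666 = $1,366,365.6
Quailridge Township: $1,366,365.6 × 0.00477 = $6,517.563912
Larchfield County: $1,366,365.6 × 0.0033 = $4,509.00648
Regional Park District: $1,366,365.6 × 0.00208 = $2,842.040448
Pellston ISD: $1,366,365.6 × 0.0163 = $22,271.75928
Total = $36,140.37012

$36,140.37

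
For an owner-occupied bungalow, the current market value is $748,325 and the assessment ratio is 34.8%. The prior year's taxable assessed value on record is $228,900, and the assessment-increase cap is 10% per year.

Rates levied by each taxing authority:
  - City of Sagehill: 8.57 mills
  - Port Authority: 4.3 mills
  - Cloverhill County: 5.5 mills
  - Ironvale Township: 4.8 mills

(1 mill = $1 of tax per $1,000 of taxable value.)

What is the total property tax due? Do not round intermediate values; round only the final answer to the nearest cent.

Uncapped assessed value = $748,325 × 0.348 = $260,417.1
Cap limit = $228,900 × 1.1 = $251,790
Taxable assessed value = min($260,417.1, $251,790) = $251,790 (cap binds)
City of Sagehill: $251,790 × 0.00857 = $2,157.8403
Port Authority: $251,790 × 0.0043 = $1,082.697
Cloverhill County: $251,790 × 0.0055 = $1,384.845
Ironvale Township: $251,790 × 0.0048 = $1,208.592
Total = $5,833.9743

$5,833.97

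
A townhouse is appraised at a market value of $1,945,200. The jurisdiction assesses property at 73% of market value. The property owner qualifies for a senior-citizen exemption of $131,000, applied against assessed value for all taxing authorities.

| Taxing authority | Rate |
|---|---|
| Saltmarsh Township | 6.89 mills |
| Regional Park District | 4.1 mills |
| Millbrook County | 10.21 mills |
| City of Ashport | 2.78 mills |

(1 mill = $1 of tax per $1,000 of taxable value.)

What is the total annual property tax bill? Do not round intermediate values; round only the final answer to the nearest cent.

$30,910.12

Assessed value = $1,945,200 × 0.73 = $1,419,996
Taxable value = $1,419,996 − $131,000 = $1,288,996
Saltmarsh Township: $1,288,996 × 0.00689 = $8,881.18244
Regional Park District: $1,288,996 × 0.0041 = $5,284.8836
Millbrook County: $1,288,996 × 0.01021 = $13,160.64916
City of Ashport: $1,288,996 × 0.00278 = $3,583.40888
Total = $8,881.18244 + $5,284.8836 + $13,160.64916 + $3,583.40888 = $30,910.12408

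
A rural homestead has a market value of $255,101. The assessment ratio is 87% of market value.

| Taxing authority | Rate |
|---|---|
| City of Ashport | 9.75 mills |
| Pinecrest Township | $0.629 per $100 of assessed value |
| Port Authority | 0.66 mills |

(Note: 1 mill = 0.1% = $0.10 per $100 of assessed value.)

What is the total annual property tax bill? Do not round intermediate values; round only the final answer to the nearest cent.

Assessed value = $255,101 × 0.87 = $221,937.87
City of Ashport: $221,937.87 × 0.00975 = $2,163.8942325
Pinecrest Township: $221,937.87 × 0.00629 = $1,395.9892023
Port Authority: $221,937.87 × 0.00066 = $146.4789942
Total = $3,706.362429

$3,706.36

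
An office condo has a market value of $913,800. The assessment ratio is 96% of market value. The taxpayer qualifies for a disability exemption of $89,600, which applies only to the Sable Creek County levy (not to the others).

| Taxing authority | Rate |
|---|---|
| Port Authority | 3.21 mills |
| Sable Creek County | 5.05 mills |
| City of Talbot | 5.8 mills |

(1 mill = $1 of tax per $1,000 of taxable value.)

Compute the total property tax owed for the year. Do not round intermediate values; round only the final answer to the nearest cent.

Assessed value = $913,800 × 0.96 = $877,248
Port Authority: $877,248 × 0.00321 = $2,815.96608
Sable Creek County: ($877,248 − $89,600) × 0.00505 = $787,648 × 0.00505 = $3,977.6224
City of Talbot: $877,248 × 0.0058 = $5,088.0384
Total = $11,881.62688

$11,881.63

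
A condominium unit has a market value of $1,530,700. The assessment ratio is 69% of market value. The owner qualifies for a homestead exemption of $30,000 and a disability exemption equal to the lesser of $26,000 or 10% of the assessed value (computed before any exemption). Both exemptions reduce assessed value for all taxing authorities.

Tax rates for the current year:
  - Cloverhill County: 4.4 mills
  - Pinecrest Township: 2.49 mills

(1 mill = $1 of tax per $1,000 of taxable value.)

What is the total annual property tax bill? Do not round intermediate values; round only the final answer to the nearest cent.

$6,891.26

Assessed value = $1,530,700 × 0.69 = $1,056,183
Disability exemption = min($26,000, 10% × $1,056,183) = min($26,000, $105,618.3) = $26,000 (dollar cap binds)
Taxable value = $1,056,183 − $30,000 − $26,000 = $1,000,183
Cloverhill County: $1,000,183 × 0.0044 = $4,400.8052
Pinecrest Township: $1,000,183 × 0.00249 = $2,490.45567
Total = $6,891.26087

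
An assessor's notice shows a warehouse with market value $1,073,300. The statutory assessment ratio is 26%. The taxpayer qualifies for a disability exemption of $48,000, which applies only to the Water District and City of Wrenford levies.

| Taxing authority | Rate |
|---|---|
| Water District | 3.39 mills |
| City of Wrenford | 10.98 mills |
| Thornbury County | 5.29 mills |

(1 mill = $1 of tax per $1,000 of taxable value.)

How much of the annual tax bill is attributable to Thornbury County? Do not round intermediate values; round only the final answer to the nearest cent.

$1,476.22

Assessed value = $1,073,300 × 0.26 = $279,058
Thornbury County taxable value = $279,058 (exemption does not apply)
Thornbury County levy = $279,058 × 0.00529 = $1,476.21682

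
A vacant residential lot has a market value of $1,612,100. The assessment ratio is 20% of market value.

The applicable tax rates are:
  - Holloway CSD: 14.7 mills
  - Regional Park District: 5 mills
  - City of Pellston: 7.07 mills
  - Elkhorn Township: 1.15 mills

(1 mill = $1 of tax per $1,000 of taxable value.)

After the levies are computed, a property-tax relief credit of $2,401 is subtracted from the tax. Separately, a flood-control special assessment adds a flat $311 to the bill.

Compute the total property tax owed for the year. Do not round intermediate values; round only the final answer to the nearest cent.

Assessed value = $1,612,100 × 0.2 = $322,420
Holloway CSD: $322,420 × 0.0147 = $4,739.574
Regional Park District: $322,420 × 0.005 = $1,612.1
City of Pellston: $322,420 × 0.00707 = $2,279.5094
Elkhorn Township: $322,420 × 0.00115 = $370.783
Levies subtotal = $9,001.9664
After credit = $9,001.9664 − $2,401 = $6,600.9664
Total = $6,600.9664 + $311 = $6,911.9664

$6,911.97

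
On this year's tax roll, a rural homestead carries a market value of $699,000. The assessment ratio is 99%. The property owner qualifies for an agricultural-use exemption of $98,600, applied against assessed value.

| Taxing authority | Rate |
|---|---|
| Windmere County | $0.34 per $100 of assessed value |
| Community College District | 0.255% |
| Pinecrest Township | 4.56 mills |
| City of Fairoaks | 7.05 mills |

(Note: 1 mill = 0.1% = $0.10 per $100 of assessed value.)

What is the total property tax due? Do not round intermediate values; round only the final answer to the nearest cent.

$10,420.28

Assessed value = $699,000 × 0.99 = $692,010
Taxable value = $692,010 − $98,600 = $593,410
Windmere County: $593,410 × 0.0034 = $2,017.594
Community College District: $593,410 × 0.00255 = $1,513.1955
Pinecrest Township: $593,410 × 0.00456 = $2,705.9496
City of Fairoaks: $593,410 × 0.00705 = $4,183.5405
Total = $10,420.2796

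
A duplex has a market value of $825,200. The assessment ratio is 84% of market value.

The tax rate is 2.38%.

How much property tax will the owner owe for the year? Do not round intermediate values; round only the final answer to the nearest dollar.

$16,497

Assessed value = $825,200 × 0.84 = $693,168
Tax = $693,168 × 0.0238 = $16,497.3984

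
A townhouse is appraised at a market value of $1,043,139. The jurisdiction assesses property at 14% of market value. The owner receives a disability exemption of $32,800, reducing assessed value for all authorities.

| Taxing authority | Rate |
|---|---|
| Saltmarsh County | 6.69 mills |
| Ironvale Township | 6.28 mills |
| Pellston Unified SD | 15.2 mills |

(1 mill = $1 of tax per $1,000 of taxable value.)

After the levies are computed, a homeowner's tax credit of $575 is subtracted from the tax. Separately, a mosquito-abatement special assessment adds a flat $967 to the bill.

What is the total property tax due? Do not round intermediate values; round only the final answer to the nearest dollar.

$3,582

Assessed value = $1,043,139 × 0.14 = $146,039.46
Taxable value = $146,039.46 − $32,800 = $113,239.46
Saltmarsh County: $113,239.46 × 0.00669 = $757.5719874
Ironvale Township: $113,239.46 × 0.00628 = $711.1438088
Pellston Unified SD: $113,239.46 × 0.0152 = $1,721.239792
Levies subtotal = $3,189.9555882
After credit = $3,189.9555882 − $575 = $2,614.9555882
Total = $2,614.9555882 + $967 = $3,581.9555882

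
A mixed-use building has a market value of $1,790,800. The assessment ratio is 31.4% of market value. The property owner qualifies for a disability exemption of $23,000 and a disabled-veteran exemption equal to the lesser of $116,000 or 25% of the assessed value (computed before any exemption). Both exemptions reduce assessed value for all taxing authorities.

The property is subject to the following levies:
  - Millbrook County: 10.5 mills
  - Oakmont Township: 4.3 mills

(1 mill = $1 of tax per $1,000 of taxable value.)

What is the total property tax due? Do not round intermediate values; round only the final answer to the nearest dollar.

Assessed value = $1,790,800 × 0.314 = $562,311.2
Disabled-veteran exemption = min($116,000, 25% × $562,311.2) = min($116,000, $140,577.8) = $116,000 (dollar cap binds)
Taxable value = $562,311.2 − $23,000 − $116,000 = $423,311.2
Millbrook County: $423,311.2 × 0.0105 = $4,444.7676
Oakmont Township: $423,311.2 × 0.0043 = $1,820.23816
Total = $6,265.00576

$6,265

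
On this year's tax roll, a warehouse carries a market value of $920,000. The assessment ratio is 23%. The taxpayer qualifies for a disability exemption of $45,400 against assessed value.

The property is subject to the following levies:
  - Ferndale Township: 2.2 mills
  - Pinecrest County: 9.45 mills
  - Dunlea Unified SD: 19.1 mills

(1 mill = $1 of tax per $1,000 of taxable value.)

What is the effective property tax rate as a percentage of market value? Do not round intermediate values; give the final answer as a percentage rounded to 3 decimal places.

Assessed value = $920,000 × 0.23 = $211,600
Taxable value = $211,600 − $45,400 = $166,200
Ferndale Township: $166,200 × 0.0022 = $365.64
Pinecrest County: $166,200 × 0.00945 = $1,570.59
Dunlea Unified SD: $166,200 × 0.0191 = $3,174.42
Total tax = $5,110.65
Effective rate = $5,110.65 ÷ $920,000 = 0.556% of market value

0.556%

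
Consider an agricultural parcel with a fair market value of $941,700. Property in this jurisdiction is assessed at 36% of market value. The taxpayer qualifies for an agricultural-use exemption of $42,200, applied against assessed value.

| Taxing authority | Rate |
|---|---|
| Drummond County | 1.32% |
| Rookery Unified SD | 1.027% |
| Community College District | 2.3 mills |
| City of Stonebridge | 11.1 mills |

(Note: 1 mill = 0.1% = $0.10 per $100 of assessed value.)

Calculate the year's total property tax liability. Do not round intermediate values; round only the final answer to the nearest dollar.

$10,943

Assessed value = $941,700 × 0.36 = $339,012
Taxable value = $339,012 − $42,200 = $296,812
Drummond County: $296,812 × 0.0132 = $3,917.9184
Rookery Unified SD: $296,812 × 0.01027 = $3,048.25924
Community College District: $296,812 × 0.0023 = $682.6676
City of Stonebridge: $296,812 × 0.0111 = $3,294.6132
Total = $10,943.45844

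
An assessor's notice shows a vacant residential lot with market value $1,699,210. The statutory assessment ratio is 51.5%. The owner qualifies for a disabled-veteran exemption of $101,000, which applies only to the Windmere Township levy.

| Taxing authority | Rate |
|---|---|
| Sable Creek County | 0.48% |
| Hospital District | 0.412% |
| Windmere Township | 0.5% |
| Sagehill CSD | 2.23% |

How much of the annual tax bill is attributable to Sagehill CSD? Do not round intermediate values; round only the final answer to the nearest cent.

Assessed value = $1,699,210 × 0.515 = $875,093.15
Sagehill CSD taxable value = $875,093.15 (exemption does not apply)
Sagehill CSD levy = $875,093.15 × 0.0223 = $19,514.577245

$19,514.58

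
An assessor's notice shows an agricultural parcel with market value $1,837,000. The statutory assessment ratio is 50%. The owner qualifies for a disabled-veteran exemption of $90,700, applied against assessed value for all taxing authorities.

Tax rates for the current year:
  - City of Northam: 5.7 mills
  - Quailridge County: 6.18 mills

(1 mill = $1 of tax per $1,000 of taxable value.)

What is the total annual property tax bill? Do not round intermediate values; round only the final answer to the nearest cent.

Assessed value = $1,837,000 × 0.5 = $918,500
Taxable value = $918,500 − $90,700 = $827,800
City of Northam: $827,800 × 0.0057 = $4,718.46
Quailridge County: $827,800 × 0.00618 = $5,115.804
Total = $4,718.46 + $5,115.804 = $9,834.264

$9,834.26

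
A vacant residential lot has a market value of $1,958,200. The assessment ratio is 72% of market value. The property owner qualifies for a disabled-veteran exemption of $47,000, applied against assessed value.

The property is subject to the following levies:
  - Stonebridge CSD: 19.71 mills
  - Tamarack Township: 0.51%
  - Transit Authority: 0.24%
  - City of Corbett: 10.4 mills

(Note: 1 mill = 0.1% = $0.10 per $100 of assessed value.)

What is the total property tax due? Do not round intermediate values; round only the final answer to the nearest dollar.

$51,259

Assessed value = $1,958,200 × 0.72 = $1,409,904
Taxable value = $1,409,904 − $47,000 = $1,362,904
Stonebridge CSD: $1,362,904 × 0.01971 = $26,862.83784
Tamarack Township: $1,362,904 × 0.0051 = $6,950.8104
Transit Authority: $1,362,904 × 0.0024 = $3,270.9696
City of Corbett: $1,362,904 × 0.0104 = $14,174.2016
Total = $51,258.81944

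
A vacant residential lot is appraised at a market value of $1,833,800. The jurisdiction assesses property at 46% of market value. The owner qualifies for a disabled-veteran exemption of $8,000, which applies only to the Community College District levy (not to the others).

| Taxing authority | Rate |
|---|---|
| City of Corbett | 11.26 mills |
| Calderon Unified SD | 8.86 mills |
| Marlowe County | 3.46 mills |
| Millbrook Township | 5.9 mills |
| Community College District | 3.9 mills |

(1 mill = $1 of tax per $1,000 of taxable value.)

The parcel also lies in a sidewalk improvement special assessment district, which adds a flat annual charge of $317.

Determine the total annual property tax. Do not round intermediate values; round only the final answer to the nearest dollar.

Assessed value = $1,833,800 × 0.46 = $843,548
City of Corbett: $843,548 × 0.01126 = $9,498.35048
Calderon Unified SD: $843,548 × 0.00886 = $7,473.83528
Marlowe County: $843,548 × 0.00346 = $2,918.67608
Millbrook Township: $843,548 × 0.0059 = $4,976.9332
Community College District: ($843,548 − $8,000) × 0.0039 = $835,548 × 0.0039 = $3,258.6372
Levies subtotal = $28,126.43224
Total = $28,126.43224 + $317 = $28,443.43224

$28,443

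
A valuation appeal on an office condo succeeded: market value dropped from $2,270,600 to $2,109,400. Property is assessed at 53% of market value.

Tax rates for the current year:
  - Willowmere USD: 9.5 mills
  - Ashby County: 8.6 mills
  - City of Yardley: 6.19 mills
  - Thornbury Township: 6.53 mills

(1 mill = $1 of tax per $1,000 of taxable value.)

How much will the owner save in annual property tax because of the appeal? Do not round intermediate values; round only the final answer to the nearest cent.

Old assessed value = $2,270,600 × 0.53 = $1,203,418
New assessed value = $2,109,400 × 0.53 = $1,117,982
Combined rate = 0.0095 + 0.0086 + 0.00619 + 0.00653 = 0.03082
Old tax = $1,203,418 × 0.03082 = $37,089.34276
New tax = $1,117,982 × 0.03082 = $34,456.20524
Reduction = $37,089.34276 − $34,456.20524 = $2,633.13752

$2,633.14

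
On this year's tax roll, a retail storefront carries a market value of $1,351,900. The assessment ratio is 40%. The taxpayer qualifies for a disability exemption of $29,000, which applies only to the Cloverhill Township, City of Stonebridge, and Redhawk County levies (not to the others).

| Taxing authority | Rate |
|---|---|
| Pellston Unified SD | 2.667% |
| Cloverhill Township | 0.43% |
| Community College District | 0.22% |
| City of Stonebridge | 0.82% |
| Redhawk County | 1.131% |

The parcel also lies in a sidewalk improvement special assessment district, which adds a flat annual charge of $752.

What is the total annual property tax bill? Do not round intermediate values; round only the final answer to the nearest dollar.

Assessed value = $1,351,900 × 0.4 = $540,760
Pellston Unified SD: $540,760 × 0.02667 = $14,422.0692
Cloverhill Township: ($540,760 − $29,000) × 0.0043 = $511,760 × 0.0043 = $2,200.568
Community College District: $540,760 × 0.0022 = $1,189.672
City of Stonebridge: ($540,760 − $29,000) × 0.0082 = $511,760 × 0.0082 = $4,196.432
Redhawk County: ($540,760 − $29,000) × 0.01131 = $511,760 × 0.01131 = $5,788.0056
Levies subtotal = $27,796.7468
Total = $27,796.7468 + $752 = $28,548.7468

$28,549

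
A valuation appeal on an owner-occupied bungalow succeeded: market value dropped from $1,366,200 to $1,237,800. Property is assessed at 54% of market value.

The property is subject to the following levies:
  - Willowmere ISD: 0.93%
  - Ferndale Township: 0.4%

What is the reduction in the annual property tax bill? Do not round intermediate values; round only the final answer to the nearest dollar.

Old assessed value = $1,366,200 × 0.54 = $737,748
New assessed value = $1,237,800 × 0.54 = $668,412
Combined rate = 0.0093 + 0.004 = 0.0133
Old tax = $737,748 × 0.0133 = $9,812.0484
New tax = $668,412 × 0.0133 = $8,889.8796
Reduction = $9,812.0484 − $8,889.8796 = $922.1688

$922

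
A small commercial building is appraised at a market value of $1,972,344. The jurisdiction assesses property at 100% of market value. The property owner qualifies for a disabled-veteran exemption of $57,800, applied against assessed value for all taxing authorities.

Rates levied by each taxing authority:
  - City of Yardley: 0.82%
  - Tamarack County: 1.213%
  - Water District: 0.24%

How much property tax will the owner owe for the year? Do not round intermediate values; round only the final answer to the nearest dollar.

Assessed value = $1,972,344 × 1 = $1,972,344
Taxable value = $1,972,344 − $57,800 = $1,914,544
City of Yardley: $1,914,544 × 0.0082 = $15,699.2608
Tamarack County: $1,914,544 × 0.01213 = $23,223.41872
Water District: $1,914,544 × 0.0024 = $4,594.9056
Total = $15,699.2608 + $23,223.41872 + $4,594.9056 = $43,517.58512

$43,518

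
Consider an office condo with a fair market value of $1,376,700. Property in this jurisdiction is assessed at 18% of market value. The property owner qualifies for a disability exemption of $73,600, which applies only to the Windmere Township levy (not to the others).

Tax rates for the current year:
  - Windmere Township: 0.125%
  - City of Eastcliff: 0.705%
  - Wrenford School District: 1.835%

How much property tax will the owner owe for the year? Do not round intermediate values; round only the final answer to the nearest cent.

$6,512.03

Assessed value = $1,376,700 × 0.18 = $247,806
Windmere Township: ($247,806 − $73,600) × 0.00125 = $174,206 × 0.00125 = $217.7575
City of Eastcliff: $247,806 × 0.00705 = $1,747.0323
Wrenford School District: $247,806 × 0.01835 = $4,547.2401
Total = $6,512.0299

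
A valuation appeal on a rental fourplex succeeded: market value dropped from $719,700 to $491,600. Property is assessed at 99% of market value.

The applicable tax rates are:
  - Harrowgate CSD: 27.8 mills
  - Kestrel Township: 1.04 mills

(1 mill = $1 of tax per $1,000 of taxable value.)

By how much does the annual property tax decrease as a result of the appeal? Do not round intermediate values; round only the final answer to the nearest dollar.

Old assessed value = $719,700 × 0.99 = $712,503
New assessed value = $491,600 × 0.99 = $486,684
Combined rate = 0.0278 + 0.00104 = 0.02884
Old tax = $712,503 × 0.02884 = $20,548.58652
New tax = $486,684 × 0.02884 = $14,035.96656
Reduction = $20,548.58652 − $14,035.96656 = $6,512.61996

$6,513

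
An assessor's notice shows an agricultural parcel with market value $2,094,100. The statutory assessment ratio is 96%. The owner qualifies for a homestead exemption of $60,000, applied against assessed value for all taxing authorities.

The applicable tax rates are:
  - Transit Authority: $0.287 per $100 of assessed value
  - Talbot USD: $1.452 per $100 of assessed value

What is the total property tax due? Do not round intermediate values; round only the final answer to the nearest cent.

$33,916.34

Assessed value = $2,094,100 × 0.96 = $2,010,336
Taxable value = $2,010,336 − $60,000 = $1,950,336
Transit Authority: $1,950,336 × 0.00287 = $5,597.46432
Talbot USD: $1,950,336 × 0.01452 = $28,318.87872
Total = $5,597.46432 + $28,318.87872 = $33,916.34304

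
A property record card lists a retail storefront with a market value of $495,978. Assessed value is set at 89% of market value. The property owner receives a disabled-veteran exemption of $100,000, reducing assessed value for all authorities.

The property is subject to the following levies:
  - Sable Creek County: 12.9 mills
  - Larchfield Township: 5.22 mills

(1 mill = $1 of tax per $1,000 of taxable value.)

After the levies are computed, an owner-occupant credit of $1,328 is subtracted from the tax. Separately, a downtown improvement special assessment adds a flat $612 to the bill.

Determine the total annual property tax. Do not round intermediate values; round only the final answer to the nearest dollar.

$5,471

Assessed value = $495,978 × 0.89 = $441,420.42
Taxable value = $441,420.42 − $100,000 = $341,420.42
Sable Creek County: $341,420.42 × 0.0129 = $4,404.323418
Larchfield Township: $341,420.42 × 0.00522 = $1,782.2145924
Levies subtotal = $6,186.5380104
After credit = $6,186.5380104 − $1,328 = $4,858.5380104
Total = $4,858.5380104 + $612 = $5,470.5380104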